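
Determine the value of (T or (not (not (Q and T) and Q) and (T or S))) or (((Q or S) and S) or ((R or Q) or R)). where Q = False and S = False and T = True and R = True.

True

Substituting Q=False, S=False, T=True, R=True:
Q and T = False and True = False
not (Q and T) = not False = True
not (Q and T) and Q = True and False = False
not (not (Q and T) and Q) = not False = True
T or S = True or False = True
not (not (Q and T) and Q) and (T or S) = True and True = True
T or (not (not (Q and T) and Q) and (T or S)) = True or True = True
Q or S = False or False = False
(Q or S) and S = False and False = False
R or Q = True or False = True
(R or Q) or R = True or True = True
((Q or S) and S) or ((R or Q) or R) = False or True = True
(T or (not (not (Q and T) and Q) and (T or S))) or (((Q or S) and S) or ((R or Q) or R)) = True or True = True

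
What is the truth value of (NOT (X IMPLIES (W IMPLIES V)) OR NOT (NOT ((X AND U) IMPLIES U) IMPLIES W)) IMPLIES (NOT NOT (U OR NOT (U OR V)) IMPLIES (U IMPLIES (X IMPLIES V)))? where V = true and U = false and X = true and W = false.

W IMPLIES V = false IMPLIES true = true
X IMPLIES (W IMPLIES V) = true IMPLIES true = true
NOT (X IMPLIES (W IMPLIES V)) = NOT true = false
X AND U = true AND false = false
(X AND U) IMPLIES U = false IMPLIES false = true
NOT ((X AND U) IMPLIES U) = NOT true = false
NOT ((X AND U) IMPLIES U) IMPLIES W = false IMPLIES false = true
NOT (NOT ((X AND U) IMPLIES U) IMPLIES W) = NOT true = false
NOT (X IMPLIES (W IMPLIES V)) OR NOT (NOT ((X AND U) IMPLIES U) IMPLIES W) = false OR false = false
U OR V = false OR true = true
NOT (U OR V) = NOT true = false
U OR NOT (U OR V) = false OR false = false
NOT (U OR NOT (U OR V)) = NOT false = true
NOT NOT (U OR NOT (U OR V)) = NOT true = false
X IMPLIES V = true IMPLIES true = true
U IMPLIES (X IMPLIES V) = false IMPLIES true = true
NOT NOT (U OR NOT (U OR V)) IMPLIES (U IMPLIES (X IMPLIES V)) = false IMPLIES true = true
(NOT (X IMPLIES (W IMPLIES V)) OR NOT (NOT ((X AND U) IMPLIES U) IMPLIES W)) IMPLIES (NOT NOT (U OR NOT (U OR V)) IMPLIES (U IMPLIES (X IMPLIES V))) = false IMPLIES true = true

true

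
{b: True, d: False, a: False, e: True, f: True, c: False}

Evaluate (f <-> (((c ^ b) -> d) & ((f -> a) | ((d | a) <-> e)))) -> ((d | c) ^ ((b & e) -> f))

c ^ b = False ^ True = True
(c ^ b) -> d = True -> False = False
f -> a = True -> False = False
d | a = False | False = False
(d | a) <-> e = False <-> True = False
(f -> a) | ((d | a) <-> e) = False | False = False
((c ^ b) -> d) & ((f -> a) | ((d | a) <-> e)) = False & False = False
f <-> (((c ^ b) -> d) & ((f -> a) | ((d | a) <-> e))) = True <-> False = False
d | c = False | False = False
b & e = True & True = True
(b & e) -> f = True -> True = True
(d | c) ^ ((b & e) -> f) = False ^ True = True
(f <-> (((c ^ b) -> d) & ((f -> a) | ((d | a) <-> e)))) -> ((d | c) ^ ((b & e) -> f)) = False -> True = True

True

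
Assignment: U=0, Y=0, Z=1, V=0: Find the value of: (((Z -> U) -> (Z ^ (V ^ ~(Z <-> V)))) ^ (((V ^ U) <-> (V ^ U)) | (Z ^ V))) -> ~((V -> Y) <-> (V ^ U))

1

Z -> U = 1 -> 0 = 0
Z <-> V = 1 <-> 0 = 0
~(Z <-> V) = ~0 = 1
V ^ ~(Z <-> V) = 0 ^ 1 = 1
Z ^ (V ^ ~(Z <-> V)) = 1 ^ 1 = 0
(Z -> U) -> (Z ^ (V ^ ~(Z <-> V))) = 0 -> 0 = 1
V ^ U = 0 ^ 0 = 0
V ^ U = 0 ^ 0 = 0
(V ^ U) <-> (V ^ U) = 0 <-> 0 = 1
Z ^ V = 1 ^ 0 = 1
((V ^ U) <-> (V ^ U)) | (Z ^ V) = 1 | 1 = 1
((Z -> U) -> (Z ^ (V ^ ~(Z <-> V)))) ^ (((V ^ U) <-> (V ^ U)) | (Z ^ V)) = 1 ^ 1 = 0
V -> Y = 0 -> 0 = 1
V ^ U = 0 ^ 0 = 0
(V -> Y) <-> (V ^ U) = 1 <-> 0 = 0
~((V -> Y) <-> (V ^ U)) = ~0 = 1
(((Z -> U) -> (Z ^ (V ^ ~(Z <-> V)))) ^ (((V ^ U) <-> (V ^ U)) | (Z ^ V))) -> ~((V -> Y) <-> (V ^ U)) = 0 -> 1 = 1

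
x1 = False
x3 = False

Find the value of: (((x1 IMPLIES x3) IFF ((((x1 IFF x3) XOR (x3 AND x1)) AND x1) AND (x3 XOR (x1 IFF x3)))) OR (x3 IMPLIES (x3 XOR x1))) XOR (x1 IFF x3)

False

Substituting x1=False, x3=False:
x1 IMPLIES x3 = False IMPLIES False = True
x1 IFF x3 = False IFF False = True
x3 AND x1 = False AND False = False
(x1 IFF x3) XOR (x3 AND x1) = True XOR False = True
((x1 IFF x3) XOR (x3 AND x1)) AND x1 = True AND False = False
x1 IFF x3 = False IFF False = True
x3 XOR (x1 IFF x3) = False XOR True = True
(((x1 IFF x3) XOR (x3 AND x1)) AND x1) AND (x3 XOR (x1 IFF x3)) = False AND True = False
(x1 IMPLIES x3) IFF ((((x1 IFF x3) XOR (x3 AND x1)) AND x1) AND (x3 XOR (x1 IFF x3))) = True IFF False = False
x3 XOR x1 = False XOR False = False
x3 IMPLIES (x3 XOR x1) = False IMPLIES False = True
((x1 IMPLIES x3) IFF ((((x1 IFF x3) XOR (x3 AND x1)) AND x1) AND (x3 XOR (x1 IFF x3)))) OR (x3 IMPLIES (x3 XOR x1)) = False OR True = True
x1 IFF x3 = False IFF False = True
(((x1 IMPLIES x3) IFF ((((x1 IFF x3) XOR (x3 AND x1)) AND x1) AND (x3 XOR (x1 IFF x3)))) OR (x3 IMPLIES (x3 XOR x1))) XOR (x1 IFF x3) = True XOR True = False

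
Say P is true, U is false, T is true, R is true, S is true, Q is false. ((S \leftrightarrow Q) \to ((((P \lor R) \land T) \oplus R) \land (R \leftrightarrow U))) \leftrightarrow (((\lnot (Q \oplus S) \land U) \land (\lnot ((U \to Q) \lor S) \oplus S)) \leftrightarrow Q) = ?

S \leftrightarrow Q = \text{True} \leftrightarrow \text{False} = \text{False}
P \lor R = \text{True} \lor \text{True} = \text{True}
(P \lor R) \land T = \text{True} \land \text{True} = \text{True}
((P \lor R) \land T) \oplus R = \text{True} \oplus \text{True} = \text{False}
R \leftrightarrow U = \text{True} \leftrightarrow \text{False} = \text{False}
(((P \lor R) \land T) \oplus R) \land (R \leftrightarrow U) = \text{False} \land \text{False} = \text{False}
(S \leftrightarrow Q) \to ((((P \lor R) \land T) \oplus R) \land (R \leftrightarrow U)) = \text{False} \to \text{False} = \text{True}
Q \oplus S = \text{False} \oplus \text{True} = \text{True}
\lnot (Q \oplus S) = \lnot \text{True} = \text{False}
\lnot (Q \oplus S) \land U = \text{False} \land \text{False} = \text{False}
U \to Q = \text{False} \to \text{False} = \text{True}
(U \to Q) \lor S = \text{True} \lor \text{True} = \text{True}
\lnot ((U \to Q) \lor S) = \lnot \text{True} = \text{False}
\lnot ((U \to Q) \lor S) \oplus S = \text{False} \oplus \text{True} = \text{True}
(\lnot (Q \oplus S) \land U) \land (\lnot ((U \to Q) \lor S) \oplus S) = \text{False} \land \text{True} = \text{False}
((\lnot (Q \oplus S) \land U) \land (\lnot ((U \to Q) \lor S) \oplus S)) \leftrightarrow Q = \text{False} \leftrightarrow \text{False} = \text{True}
((S \leftrightarrow Q) \to ((((P \lor R) \land T) \oplus R) \land (R \leftrightarrow U))) \leftrightarrow (((\lnot (Q \oplus S) \land U) \land (\lnot ((U \to Q) \lor S) \oplus S)) \leftrightarrow Q) = \text{True} \leftrightarrow \text{True} = \text{True}

\text{True}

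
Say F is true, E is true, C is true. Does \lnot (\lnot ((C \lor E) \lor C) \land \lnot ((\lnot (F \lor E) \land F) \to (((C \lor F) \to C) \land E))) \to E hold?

Substituting F=\text{True}, E=\text{True}, C=\text{True}:
C \lor E = \text{True} \lor \text{True} = \text{True}
(C \lor E) \lor C = \text{True} \lor \text{True} = \text{True}
\lnot ((C \lor E) \lor C) = \lnot \text{True} = \text{False}
F \lor E = \text{True} \lor \text{True} = \text{True}
\lnot (F \lor E) = \lnot \text{True} = \text{False}
\lnot (F \lor E) \land F = \text{False} \land \text{True} = \text{False}
C \lor F = \text{True} \lor \text{True} = \text{True}
(C \lor F) \to C = \text{True} \to \text{True} = \text{True}
((C \lor F) \to C) \land E = \text{True} \land \text{True} = \text{True}
(\lnot (F \lor E) \land F) \to (((C \lor F) \to C) \land E) = \text{False} \to \text{True} = \text{True}
\lnot ((\lnot (F \lor E) \land F) \to (((C \lor F) \to C) \land E)) = \lnot \text{True} = \text{False}
\lnot ((C \lor E) \lor C) \land \lnot ((\lnot (F \lor E) \land F) \to (((C \lor F) \to C) \land E)) = \text{False} \land \text{False} = \text{False}
\lnot (\lnot ((C \lor E) \lor C) \land \lnot ((\lnot (F \lor E) \land F) \to (((C \lor F) \to C) \land E))) = \lnot \text{False} = \text{True}
\lnot (\lnot ((C \lor E) \lor C) \land \lnot ((\lnot (F \lor E) \land F) \to (((C \lor F) \to C) \land E))) \to E = \text{True} \to \text{True} = \text{True}

\text{True}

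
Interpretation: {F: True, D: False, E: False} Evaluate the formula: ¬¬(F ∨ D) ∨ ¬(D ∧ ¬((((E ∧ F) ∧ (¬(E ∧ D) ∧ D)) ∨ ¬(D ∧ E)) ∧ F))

Substituting F=True, D=False, E=False:
F ∨ D = True ∨ False = True
¬(F ∨ D) = ¬True = False
¬¬(F ∨ D) = ¬False = True
E ∧ F = False ∧ True = False
E ∧ D = False ∧ False = False
¬(E ∧ D) = ¬False = True
¬(E ∧ D) ∧ D = True ∧ False = False
(E ∧ F) ∧ (¬(E ∧ D) ∧ D) = False ∧ False = False
D ∧ E = False ∧ False = False
¬(D ∧ E) = ¬False = True
((E ∧ F) ∧ (¬(E ∧ D) ∧ D)) ∨ ¬(D ∧ E) = False ∨ True = True
(((E ∧ F) ∧ (¬(E ∧ D) ∧ D)) ∨ ¬(D ∧ E)) ∧ F = True ∧ True = True
¬((((E ∧ F) ∧ (¬(E ∧ D) ∧ D)) ∨ ¬(D ∧ E)) ∧ F) = ¬True = False
D ∧ ¬((((E ∧ F) ∧ (¬(E ∧ D) ∧ D)) ∨ ¬(D ∧ E)) ∧ F) = False ∧ False = False
¬(D ∧ ¬((((E ∧ F) ∧ (¬(E ∧ D) ∧ D)) ∨ ¬(D ∧ E)) ∧ F)) = ¬False = True
¬¬(F ∨ D) ∨ ¬(D ∧ ¬((((E ∧ F) ∧ (¬(E ∧ D) ∧ D)) ∨ ¬(D ∧ E)) ∧ F)) = True ∨ True = True

True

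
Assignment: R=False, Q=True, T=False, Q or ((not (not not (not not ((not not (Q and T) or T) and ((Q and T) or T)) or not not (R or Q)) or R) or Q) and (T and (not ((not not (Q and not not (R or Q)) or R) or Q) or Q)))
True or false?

True

Q and T = True and False = False
not (Q and T) = not False = True
not not (Q and T) = not True = False
not not (Q and T) or T = False or False = False
Q and T = True and False = False
(Q and T) or T = False or False = False
(not not (Q and T) or T) and ((Q and T) or T) = False and False = False
not ((not not (Q and T) or T) and ((Q and T) or T)) = not False = True
not not ((not not (Q and T) or T) and ((Q and T) or T)) = not True = False
R or Q = False or True = True
not (R or Q) = not True = False
not not (R or Q) = not False = True
not not ((not not (Q and T) or T) and ((Q and T) or T)) or not not (R or Q) = False or True = True
not (not not ((not not (Q and T) or T) and ((Q and T) or T)) or not not (R or Q)) = not True = False
not not (not not ((not not (Q and T) or T) and ((Q and T) or T)) or not not (R or Q)) = not False = True
not not (not not ((not not (Q and T) or T) and ((Q and T) or T)) or not not (R or Q)) or R = True or False = True
not (not not (not not ((not not (Q and T) or T) and ((Q and T) or T)) or not not (R or Q)) or R) = not True = False
not (not not (not not ((not not (Q and T) or T) and ((Q and T) or T)) or not not (R or Q)) or R) or Q = False or True = True
R or Q = False or True = True
not (R or Q) = not True = False
not not (R or Q) = not False = True
Q and not not (R or Q) = True and True = True
not (Q and not not (R or Q)) = not True = False
not not (Q and not not (R or Q)) = not False = True
not not (Q and not not (R or Q)) or R = True or False = True
(not not (Q and not not (R or Q)) or R) or Q = True or True = True
not ((not not (Q and not not (R or Q)) or R) or Q) = not True = False
not ((not not (Q and not not (R or Q)) or R) or Q) or Q = False or True = True
T and (not ((not not (Q and not not (R or Q)) or R) or Q) or Q) = False and True = False
(not (not not (not not ((not not (Q and T) or T) and ((Q and T) or T)) or not not (R or Q)) or R) or Q) and (T and (not ((not not (Q and not not (R or Q)) or R) or Q) or Q)) = True and False = False
Q or ((not (not not (not not ((not not (Q and T) or T) and ((Q and T) or T)) or not not (R or Q)) or R) or Q) and (T and (not ((not not (Q and not not (R or Q)) or R) or Q) or Q))) = True or False = True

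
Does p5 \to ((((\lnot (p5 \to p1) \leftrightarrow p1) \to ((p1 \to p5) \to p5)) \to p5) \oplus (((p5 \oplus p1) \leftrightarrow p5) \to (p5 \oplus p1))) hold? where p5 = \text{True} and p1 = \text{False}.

p5 \to p1 = \text{True} \to \text{False} = \text{False}
\lnot (p5 \to p1) = \lnot \text{False} = \text{True}
\lnot (p5 \to p1) \leftrightarrow p1 = \text{True} \leftrightarrow \text{False} = \text{False}
p1 \to p5 = \text{False} \to \text{True} = \text{True}
(p1 \to p5) \to p5 = \text{True} \to \text{True} = \text{True}
(\lnot (p5 \to p1) \leftrightarrow p1) \to ((p1 \to p5) \to p5) = \text{False} \to \text{True} = \text{True}
((\lnot (p5 \to p1) \leftrightarrow p1) \to ((p1 \to p5) \to p5)) \to p5 = \text{True} \to \text{True} = \text{True}
p5 \oplus p1 = \text{True} \oplus \text{False} = \text{True}
(p5 \oplus p1) \leftrightarrow p5 = \text{True} \leftrightarrow \text{True} = \text{True}
p5 \oplus p1 = \text{True} \oplus \text{False} = \text{True}
((p5 \oplus p1) \leftrightarrow p5) \to (p5 \oplus p1) = \text{True} \to \text{True} = \text{True}
(((\lnot (p5 \to p1) \leftrightarrow p1) \to ((p1 \to p5) \to p5)) \to p5) \oplus (((p5 \oplus p1) \leftrightarrow p5) \to (p5 \oplus p1)) = \text{True} \oplus \text{True} = \text{False}
p5 \to ((((\lnot (p5 \to p1) \leftrightarrow p1) \to ((p1 \to p5) \to p5)) \to p5) \oplus (((p5 \oplus p1) \leftrightarrow p5) \to (p5 \oplus p1))) = \text{True} \to \text{False} = \text{False}

\text{False}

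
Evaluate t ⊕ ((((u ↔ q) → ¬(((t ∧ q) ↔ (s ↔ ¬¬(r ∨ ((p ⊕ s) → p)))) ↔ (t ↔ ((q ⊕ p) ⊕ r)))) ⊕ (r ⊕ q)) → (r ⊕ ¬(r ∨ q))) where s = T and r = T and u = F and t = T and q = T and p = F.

F

u ↔ q = F ↔ T = F
t ∧ q = T ∧ T = T
p ⊕ s = F ⊕ T = T
(p ⊕ s) → p = T → F = F
r ∨ ((p ⊕ s) → p) = T ∨ F = T
¬(r ∨ ((p ⊕ s) → p)) = ¬T = F
¬¬(r ∨ ((p ⊕ s) → p)) = ¬F = T
s ↔ ¬¬(r ∨ ((p ⊕ s) → p)) = T ↔ T = T
(t ∧ q) ↔ (s ↔ ¬¬(r ∨ ((p ⊕ s) → p))) = T ↔ T = T
q ⊕ p = T ⊕ F = T
(q ⊕ p) ⊕ r = T ⊕ T = F
t ↔ ((q ⊕ p) ⊕ r) = T ↔ F = F
((t ∧ q) ↔ (s ↔ ¬¬(r ∨ ((p ⊕ s) → p)))) ↔ (t ↔ ((q ⊕ p) ⊕ r)) = T ↔ F = F
¬(((t ∧ q) ↔ (s ↔ ¬¬(r ∨ ((p ⊕ s) → p)))) ↔ (t ↔ ((q ⊕ p) ⊕ r))) = ¬F = T
(u ↔ q) → ¬(((t ∧ q) ↔ (s ↔ ¬¬(r ∨ ((p ⊕ s) → p)))) ↔ (t ↔ ((q ⊕ p) ⊕ r))) = F → T = T
r ⊕ q = T ⊕ T = F
((u ↔ q) → ¬(((t ∧ q) ↔ (s ↔ ¬¬(r ∨ ((p ⊕ s) → p)))) ↔ (t ↔ ((q ⊕ p) ⊕ r)))) ⊕ (r ⊕ q) = T ⊕ F = T
r ∨ q = T ∨ T = T
¬(r ∨ q) = ¬T = F
r ⊕ ¬(r ∨ q) = T ⊕ F = T
(((u ↔ q) → ¬(((t ∧ q) ↔ (s ↔ ¬¬(r ∨ ((p ⊕ s) → p)))) ↔ (t ↔ ((q ⊕ p) ⊕ r)))) ⊕ (r ⊕ q)) → (r ⊕ ¬(r ∨ q)) = T → T = T
t ⊕ ((((u ↔ q) → ¬(((t ∧ q) ↔ (s ↔ ¬¬(r ∨ ((p ⊕ s) → p)))) ↔ (t ↔ ((q ⊕ p) ⊕ r)))) ⊕ (r ⊕ q)) → (r ⊕ ¬(r ∨ q))) = T ⊕ T = F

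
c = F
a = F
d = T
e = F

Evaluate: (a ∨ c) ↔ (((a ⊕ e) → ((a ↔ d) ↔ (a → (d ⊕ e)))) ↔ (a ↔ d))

Substituting c=F, a=F, d=T, e=F:
a ∨ c = F ∨ F = F
a ⊕ e = F ⊕ F = F
a ↔ d = F ↔ T = F
d ⊕ e = T ⊕ F = T
a → (d ⊕ e) = F → T = T
(a ↔ d) ↔ (a → (d ⊕ e)) = F ↔ T = F
(a ⊕ e) → ((a ↔ d) ↔ (a → (d ⊕ e))) = F → F = T
a ↔ d = F ↔ T = F
((a ⊕ e) → ((a ↔ d) ↔ (a → (d ⊕ e)))) ↔ (a ↔ d) = T ↔ F = F
(a ∨ c) ↔ (((a ⊕ e) → ((a ↔ d) ↔ (a → (d ⊕ e)))) ↔ (a ↔ d)) = F ↔ F = T

T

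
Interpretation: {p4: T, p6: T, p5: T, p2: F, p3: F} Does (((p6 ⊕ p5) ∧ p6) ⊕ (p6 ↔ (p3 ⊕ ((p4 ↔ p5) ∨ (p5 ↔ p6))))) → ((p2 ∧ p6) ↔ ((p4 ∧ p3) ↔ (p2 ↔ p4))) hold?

F

p6 ⊕ p5 = T ⊕ T = F
(p6 ⊕ p5) ∧ p6 = F ∧ T = F
p4 ↔ p5 = T ↔ T = T
p5 ↔ p6 = T ↔ T = T
(p4 ↔ p5) ∨ (p5 ↔ p6) = T ∨ T = T
p3 ⊕ ((p4 ↔ p5) ∨ (p5 ↔ p6)) = F ⊕ T = T
p6 ↔ (p3 ⊕ ((p4 ↔ p5) ∨ (p5 ↔ p6))) = T ↔ T = T
((p6 ⊕ p5) ∧ p6) ⊕ (p6 ↔ (p3 ⊕ ((p4 ↔ p5) ∨ (p5 ↔ p6)))) = F ⊕ T = T
p2 ∧ p6 = F ∧ T = F
p4 ∧ p3 = T ∧ F = F
p2 ↔ p4 = F ↔ T = F
(p4 ∧ p3) ↔ (p2 ↔ p4) = F ↔ F = T
(p2 ∧ p6) ↔ ((p4 ∧ p3) ↔ (p2 ↔ p4)) = F ↔ T = F
(((p6 ⊕ p5) ∧ p6) ⊕ (p6 ↔ (p3 ⊕ ((p4 ↔ p5) ∨ (p5 ↔ p6))))) → ((p2 ∧ p6) ↔ ((p4 ∧ p3) ↔ (p2 ↔ p4))) = T → F = F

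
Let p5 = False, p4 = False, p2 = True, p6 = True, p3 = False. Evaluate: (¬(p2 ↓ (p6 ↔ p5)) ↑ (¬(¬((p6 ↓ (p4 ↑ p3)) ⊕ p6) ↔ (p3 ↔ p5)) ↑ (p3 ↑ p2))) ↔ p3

False

p6 ↔ p5 = True ↔ False = False
p2 ↓ (p6 ↔ p5) = True ↓ False = False
¬(p2 ↓ (p6 ↔ p5)) = ¬False = True
p4 ↑ p3 = False ↑ False = True
p6 ↓ (p4 ↑ p3) = True ↓ True = False
(p6 ↓ (p4 ↑ p3)) ⊕ p6 = False ⊕ True = True
¬((p6 ↓ (p4 ↑ p3)) ⊕ p6) = ¬True = False
p3 ↔ p5 = False ↔ False = True
¬((p6 ↓ (p4 ↑ p3)) ⊕ p6) ↔ (p3 ↔ p5) = False ↔ True = False
¬(¬((p6 ↓ (p4 ↑ p3)) ⊕ p6) ↔ (p3 ↔ p5)) = ¬False = True
p3 ↑ p2 = False ↑ True = True
¬(¬((p6 ↓ (p4 ↑ p3)) ⊕ p6) ↔ (p3 ↔ p5)) ↑ (p3 ↑ p2) = True ↑ True = False
¬(p2 ↓ (p6 ↔ p5)) ↑ (¬(¬((p6 ↓ (p4 ↑ p3)) ⊕ p6) ↔ (p3 ↔ p5)) ↑ (p3 ↑ p2)) = True ↑ False = True
(¬(p2 ↓ (p6 ↔ p5)) ↑ (¬(¬((p6 ↓ (p4 ↑ p3)) ⊕ p6) ↔ (p3 ↔ p5)) ↑ (p3 ↑ p2))) ↔ p3 = True ↔ False = False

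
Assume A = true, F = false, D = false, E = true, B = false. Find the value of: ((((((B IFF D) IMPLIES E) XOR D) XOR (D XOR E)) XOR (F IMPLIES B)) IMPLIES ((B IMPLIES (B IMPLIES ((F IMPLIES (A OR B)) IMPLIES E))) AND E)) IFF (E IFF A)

Substituting A=true, F=false, D=false, E=true, B=false:
B IFF D = false IFF false = true
(B IFF D) IMPLIES E = true IMPLIES true = true
((B IFF D) IMPLIES E) XOR D = true XOR false = true
D XOR E = false XOR true = true
(((B IFF D) IMPLIES E) XOR D) XOR (D XOR E) = true XOR true = false
F IMPLIES B = false IMPLIES false = true
((((B IFF D) IMPLIES E) XOR D) XOR (D XOR E)) XOR (F IMPLIES B) = false XOR true = true
A OR B = true OR false = true
F IMPLIES (A OR B) = false IMPLIES true = true
(F IMPLIES (A OR B)) IMPLIES E = true IMPLIES true = true
B IMPLIES ((F IMPLIES (A OR B)) IMPLIES E) = false IMPLIES true = true
B IMPLIES (B IMPLIES ((F IMPLIES (A OR B)) IMPLIES E)) = false IMPLIES true = true
(B IMPLIES (B IMPLIES ((F IMPLIES (A OR B)) IMPLIES E))) AND E = true AND true = true
(((((B IFF D) IMPLIES E) XOR D) XOR (D XOR E)) XOR (F IMPLIES B)) IMPLIES ((B IMPLIES (B IMPLIES ((F IMPLIES (A OR B)) IMPLIES E))) AND E) = true IMPLIES true = true
E IFF A = true IFF true = true
((((((B IFF D) IMPLIES E) XOR D) XOR (D XOR E)) XOR (F IMPLIES B)) IMPLIES ((B IMPLIES (B IMPLIES ((F IMPLIES (A OR B)) IMPLIES E))) AND E)) IFF (E IFF A) = true IFF true = true

true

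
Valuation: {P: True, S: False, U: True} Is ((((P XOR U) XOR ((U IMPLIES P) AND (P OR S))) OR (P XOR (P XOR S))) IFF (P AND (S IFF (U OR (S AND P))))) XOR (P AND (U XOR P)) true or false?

P XOR U = True XOR True = False
U IMPLIES P = True IMPLIES True = True
P OR S = True OR False = True
(U IMPLIES P) AND (P OR S) = True AND True = True
(P XOR U) XOR ((U IMPLIES P) AND (P OR S)) = False XOR True = True
P XOR S = True XOR False = True
P XOR (P XOR S) = True XOR True = False
((P XOR U) XOR ((U IMPLIES P) AND (P OR S))) OR (P XOR (P XOR S)) = True OR False = True
S AND P = False AND True = False
U OR (S AND P) = True OR False = True
S IFF (U OR (S AND P)) = False IFF True = False
P AND (S IFF (U OR (S AND P))) = True AND False = False
(((P XOR U) XOR ((U IMPLIES P) AND (P OR S))) OR (P XOR (P XOR S))) IFF (P AND (S IFF (U OR (S AND P)))) = True IFF False = False
U XOR P = True XOR True = False
P AND (U XOR P) = True AND False = False
((((P XOR U) XOR ((U IMPLIES P) AND (P OR S))) OR (P XOR (P XOR S))) IFF (P AND (S IFF (U OR (S AND P))))) XOR (P AND (U XOR P)) = False XOR False = False

False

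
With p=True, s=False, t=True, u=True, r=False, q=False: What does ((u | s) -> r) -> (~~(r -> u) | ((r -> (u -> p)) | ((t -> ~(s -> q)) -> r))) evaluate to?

True

u | s = True | False = True
(u | s) -> r = True -> False = False
r -> u = False -> True = True
~(r -> u) = ~True = False
~~(r -> u) = ~False = True
u -> p = True -> True = True
r -> (u -> p) = False -> True = True
s -> q = False -> False = True
~(s -> q) = ~True = False
t -> ~(s -> q) = True -> False = False
(t -> ~(s -> q)) -> r = False -> False = True
(r -> (u -> p)) | ((t -> ~(s -> q)) -> r) = True | True = True
~~(r -> u) | ((r -> (u -> p)) | ((t -> ~(s -> q)) -> r)) = True | True = True
((u | s) -> r) -> (~~(r -> u) | ((r -> (u -> p)) | ((t -> ~(s -> q)) -> r))) = False -> True = True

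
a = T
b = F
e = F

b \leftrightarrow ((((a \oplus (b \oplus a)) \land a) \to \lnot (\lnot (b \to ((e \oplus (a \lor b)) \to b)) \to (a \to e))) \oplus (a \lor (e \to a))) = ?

T

Substituting a=T, b=F, e=F:
b \oplus a = F \oplus T = T
a \oplus (b \oplus a) = T \oplus T = F
(a \oplus (b \oplus a)) \land a = F \land T = F
a \lor b = T \lor F = T
e \oplus (a \lor b) = F \oplus T = T
(e \oplus (a \lor b)) \to b = T \to F = F
b \to ((e \oplus (a \lor b)) \to b) = F \to F = T
\lnot (b \to ((e \oplus (a \lor b)) \to b)) = \lnot T = F
a \to e = T \to F = F
\lnot (b \to ((e \oplus (a \lor b)) \to b)) \to (a \to e) = F \to F = T
\lnot (\lnot (b \to ((e \oplus (a \lor b)) \to b)) \to (a \to e)) = \lnot T = F
((a \oplus (b \oplus a)) \land a) \to \lnot (\lnot (b \to ((e \oplus (a \lor b)) \to b)) \to (a \to e)) = F \to F = T
e \to a = F \to T = T
a \lor (e \to a) = T \lor T = T
(((a \oplus (b \oplus a)) \land a) \to \lnot (\lnot (b \to ((e \oplus (a \lor b)) \to b)) \to (a \to e))) \oplus (a \lor (e \to a)) = T \oplus T = F
b \leftrightarrow ((((a \oplus (b \oplus a)) \land a) \to \lnot (\lnot (b \to ((e \oplus (a \lor b)) \to b)) \to (a \to e))) \oplus (a \lor (e \to a))) = F \leftrightarrow F = T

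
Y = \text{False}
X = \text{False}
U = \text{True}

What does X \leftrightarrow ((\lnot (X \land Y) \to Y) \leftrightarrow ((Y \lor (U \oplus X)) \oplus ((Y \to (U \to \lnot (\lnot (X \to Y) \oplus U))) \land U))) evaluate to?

X \land Y = \text{False} \land \text{False} = \text{False}
\lnot (X \land Y) = \lnot \text{False} = \text{True}
\lnot (X \land Y) \to Y = \text{True} \to \text{False} = \text{False}
U \oplus X = \text{True} \oplus \text{False} = \text{True}
Y \lor (U \oplus X) = \text{False} \lor \text{True} = \text{True}
X \to Y = \text{False} \to \text{False} = \text{True}
\lnot (X \to Y) = \lnot \text{True} = \text{False}
\lnot (X \to Y) \oplus U = \text{False} \oplus \text{True} = \text{True}
\lnot (\lnot (X \to Y) \oplus U) = \lnot \text{True} = \text{False}
U \to \lnot (\lnot (X \to Y) \oplus U) = \text{True} \to \text{False} = \text{False}
Y \to (U \to \lnot (\lnot (X \to Y) \oplus U)) = \text{False} \to \text{False} = \text{True}
(Y \to (U \to \lnot (\lnot (X \to Y) \oplus U))) \land U = \text{True} \land \text{True} = \text{True}
(Y \lor (U \oplus X)) \oplus ((Y \to (U \to \lnot (\lnot (X \to Y) \oplus U))) \land U) = \text{True} \oplus \text{True} = \text{False}
(\lnot (X \land Y) \to Y) \leftrightarrow ((Y \lor (U \oplus X)) \oplus ((Y \to (U \to \lnot (\lnot (X \to Y) \oplus U))) \land U)) = \text{False} \leftrightarrow \text{False} = \text{True}
X \leftrightarrow ((\lnot (X \land Y) \to Y) \leftrightarrow ((Y \lor (U \oplus X)) \oplus ((Y \to (U \to \lnot (\lnot (X \to Y) \oplus U))) \land U))) = \text{False} \leftrightarrow \text{True} = \text{False}

\text{False}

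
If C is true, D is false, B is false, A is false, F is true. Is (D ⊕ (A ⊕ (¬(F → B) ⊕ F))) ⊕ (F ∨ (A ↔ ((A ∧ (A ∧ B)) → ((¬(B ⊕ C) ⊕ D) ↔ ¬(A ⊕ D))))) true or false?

True

Substituting C=True, D=False, B=False, A=False, F=True:
F → B = True → False = False
¬(F → B) = ¬False = True
¬(F → B) ⊕ F = True ⊕ True = False
A ⊕ (¬(F → B) ⊕ F) = False ⊕ False = False
D ⊕ (A ⊕ (¬(F → B) ⊕ F)) = False ⊕ False = False
A ∧ B = False ∧ False = False
A ∧ (A ∧ B) = False ∧ False = False
B ⊕ C = False ⊕ True = True
¬(B ⊕ C) = ¬True = False
¬(B ⊕ C) ⊕ D = False ⊕ False = False
A ⊕ D = False ⊕ False = False
¬(A ⊕ D) = ¬False = True
(¬(B ⊕ C) ⊕ D) ↔ ¬(A ⊕ D) = False ↔ True = False
(A ∧ (A ∧ B)) → ((¬(B ⊕ C) ⊕ D) ↔ ¬(A ⊕ D)) = False → False = True
A ↔ ((A ∧ (A ∧ B)) → ((¬(B ⊕ C) ⊕ D) ↔ ¬(A ⊕ D))) = False ↔ True = False
F ∨ (A ↔ ((A ∧ (A ∧ B)) → ((¬(B ⊕ C) ⊕ D) ↔ ¬(A ⊕ D)))) = True ∨ False = True
(D ⊕ (A ⊕ (¬(F → B) ⊕ F))) ⊕ (F ∨ (A ↔ ((A ∧ (A ∧ B)) → ((¬(B ⊕ C) ⊕ D) ↔ ¬(A ⊕ D))))) = False ⊕ True = True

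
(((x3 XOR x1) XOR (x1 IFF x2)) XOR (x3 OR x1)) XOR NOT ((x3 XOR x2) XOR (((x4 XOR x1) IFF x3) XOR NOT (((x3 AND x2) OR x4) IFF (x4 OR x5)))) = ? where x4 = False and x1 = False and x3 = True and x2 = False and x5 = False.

True

x3 XOR x1 = True XOR False = True
x1 IFF x2 = False IFF False = True
(x3 XOR x1) XOR (x1 IFF x2) = True XOR True = False
x3 OR x1 = True OR False = True
((x3 XOR x1) XOR (x1 IFF x2)) XOR (x3 OR x1) = False XOR True = True
x3 XOR x2 = True XOR False = True
x4 XOR x1 = False XOR False = False
(x4 XOR x1) IFF x3 = False IFF True = False
x3 AND x2 = True AND False = False
(x3 AND x2) OR x4 = False OR False = False
x4 OR x5 = False OR False = False
((x3 AND x2) OR x4) IFF (x4 OR x5) = False IFF False = True
NOT (((x3 AND x2) OR x4) IFF (x4 OR x5)) = NOT True = False
((x4 XOR x1) IFF x3) XOR NOT (((x3 AND x2) OR x4) IFF (x4 OR x5)) = False XOR False = False
(x3 XOR x2) XOR (((x4 XOR x1) IFF x3) XOR NOT (((x3 AND x2) OR x4) IFF (x4 OR x5))) = True XOR False = True
NOT ((x3 XOR x2) XOR (((x4 XOR x1) IFF x3) XOR NOT (((x3 AND x2) OR x4) IFF (x4 OR x5)))) = NOT True = False
(((x3 XOR x1) XOR (x1 IFF x2)) XOR (x3 OR x1)) XOR NOT ((x3 XOR x2) XOR (((x4 XOR x1) IFF x3) XOR NOT (((x3 AND x2) OR x4) IFF (x4 OR x5)))) = True XOR False = True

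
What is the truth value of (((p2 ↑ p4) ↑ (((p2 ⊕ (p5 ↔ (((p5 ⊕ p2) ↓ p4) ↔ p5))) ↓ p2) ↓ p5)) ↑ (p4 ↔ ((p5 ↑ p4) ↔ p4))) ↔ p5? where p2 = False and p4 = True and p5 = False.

p2 ↑ p4 = False ↑ True = True
p5 ⊕ p2 = False ⊕ False = False
(p5 ⊕ p2) ↓ p4 = False ↓ True = False
((p5 ⊕ p2) ↓ p4) ↔ p5 = False ↔ False = True
p5 ↔ (((p5 ⊕ p2) ↓ p4) ↔ p5) = False ↔ True = False
p2 ⊕ (p5 ↔ (((p5 ⊕ p2) ↓ p4) ↔ p5)) = False ⊕ False = False
(p2 ⊕ (p5 ↔ (((p5 ⊕ p2) ↓ p4) ↔ p5))) ↓ p2 = False ↓ False = True
((p2 ⊕ (p5 ↔ (((p5 ⊕ p2) ↓ p4) ↔ p5))) ↓ p2) ↓ p5 = True ↓ False = False
(p2 ↑ p4) ↑ (((p2 ⊕ (p5 ↔ (((p5 ⊕ p2) ↓ p4) ↔ p5))) ↓ p2) ↓ p5) = True ↑ False = True
p5 ↑ p4 = False ↑ True = True
(p5 ↑ p4) ↔ p4 = True ↔ True = True
p4 ↔ ((p5 ↑ p4) ↔ p4) = True ↔ True = True
((p2 ↑ p4) ↑ (((p2 ⊕ (p5 ↔ (((p5 ⊕ p2) ↓ p4) ↔ p5))) ↓ p2) ↓ p5)) ↑ (p4 ↔ ((p5 ↑ p4) ↔ p4)) = True ↑ True = False
(((p2 ↑ p4) ↑ (((p2 ⊕ (p5 ↔ (((p5 ⊕ p2) ↓ p4) ↔ p5))) ↓ p2) ↓ p5)) ↑ (p4 ↔ ((p5 ↑ p4) ↔ p4))) ↔ p5 = False ↔ False = True

True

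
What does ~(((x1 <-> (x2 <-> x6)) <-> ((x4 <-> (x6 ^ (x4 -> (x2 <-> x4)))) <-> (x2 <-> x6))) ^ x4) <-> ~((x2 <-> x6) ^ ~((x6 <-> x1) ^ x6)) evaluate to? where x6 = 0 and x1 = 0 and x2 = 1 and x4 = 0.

0

Substituting x6=0, x1=0, x2=1, x4=0:
x2 <-> x6 = 1 <-> 0 = 0
x1 <-> (x2 <-> x6) = 0 <-> 0 = 1
x2 <-> x4 = 1 <-> 0 = 0
x4 -> (x2 <-> x4) = 0 -> 0 = 1
x6 ^ (x4 -> (x2 <-> x4)) = 0 ^ 1 = 1
x4 <-> (x6 ^ (x4 -> (x2 <-> x4))) = 0 <-> 1 = 0
x2 <-> x6 = 1 <-> 0 = 0
(x4 <-> (x6 ^ (x4 -> (x2 <-> x4)))) <-> (x2 <-> x6) = 0 <-> 0 = 1
(x1 <-> (x2 <-> x6)) <-> ((x4 <-> (x6 ^ (x4 -> (x2 <-> x4)))) <-> (x2 <-> x6)) = 1 <-> 1 = 1
((x1 <-> (x2 <-> x6)) <-> ((x4 <-> (x6 ^ (x4 -> (x2 <-> x4)))) <-> (x2 <-> x6))) ^ x4 = 1 ^ 0 = 1
~(((x1 <-> (x2 <-> x6)) <-> ((x4 <-> (x6 ^ (x4 -> (x2 <-> x4)))) <-> (x2 <-> x6))) ^ x4) = ~1 = 0
x2 <-> x6 = 1 <-> 0 = 0
x6 <-> x1 = 0 <-> 0 = 1
(x6 <-> x1) ^ x6 = 1 ^ 0 = 1
~((x6 <-> x1) ^ x6) = ~1 = 0
(x2 <-> x6) ^ ~((x6 <-> x1) ^ x6) = 0 ^ 0 = 0
~((x2 <-> x6) ^ ~((x6 <-> x1) ^ x6)) = ~0 = 1
~(((x1 <-> (x2 <-> x6)) <-> ((x4 <-> (x6 ^ (x4 -> (x2 <-> x4)))) <-> (x2 <-> x6))) ^ x4) <-> ~((x2 <-> x6) ^ ~((x6 <-> x1) ^ x6)) = 0 <-> 1 = 0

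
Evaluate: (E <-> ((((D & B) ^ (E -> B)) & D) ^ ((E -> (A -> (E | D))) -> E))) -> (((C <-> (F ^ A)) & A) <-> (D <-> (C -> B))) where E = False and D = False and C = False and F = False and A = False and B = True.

True

D & B = False & True = False
E -> B = False -> True = True
(D & B) ^ (E -> B) = False ^ True = True
((D & B) ^ (E -> B)) & D = True & False = False
E | D = False | False = False
A -> (E | D) = False -> False = True
E -> (A -> (E | D)) = False -> True = True
(E -> (A -> (E | D))) -> E = True -> False = False
(((D & B) ^ (E -> B)) & D) ^ ((E -> (A -> (E | D))) -> E) = False ^ False = False
E <-> ((((D & B) ^ (E -> B)) & D) ^ ((E -> (A -> (E | D))) -> E)) = False <-> False = True
F ^ A = False ^ False = False
C <-> (F ^ A) = False <-> False = True
(C <-> (F ^ A)) & A = True & False = False
C -> B = False -> True = True
D <-> (C -> B) = False <-> True = False
((C <-> (F ^ A)) & A) <-> (D <-> (C -> B)) = False <-> False = True
(E <-> ((((D & B) ^ (E -> B)) & D) ^ ((E -> (A -> (E | D))) -> E))) -> (((C <-> (F ^ A)) & A) <-> (D <-> (C -> B))) = True -> True = True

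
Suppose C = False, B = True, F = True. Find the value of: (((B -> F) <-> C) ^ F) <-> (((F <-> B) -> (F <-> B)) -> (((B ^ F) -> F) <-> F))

True

Substituting C=False, B=True, F=True:
B -> F = True -> True = True
(B -> F) <-> C = True <-> False = False
((B -> F) <-> C) ^ F = False ^ True = True
F <-> B = True <-> True = True
F <-> B = True <-> True = True
(F <-> B) -> (F <-> B) = True -> True = True
B ^ F = True ^ True = False
(B ^ F) -> F = False -> True = True
((B ^ F) -> F) <-> F = True <-> True = True
((F <-> B) -> (F <-> B)) -> (((B ^ F) -> F) <-> F) = True -> True = True
(((B -> F) <-> C) ^ F) <-> (((F <-> B) -> (F <-> B)) -> (((B ^ F) -> F) <-> F)) = True <-> True = True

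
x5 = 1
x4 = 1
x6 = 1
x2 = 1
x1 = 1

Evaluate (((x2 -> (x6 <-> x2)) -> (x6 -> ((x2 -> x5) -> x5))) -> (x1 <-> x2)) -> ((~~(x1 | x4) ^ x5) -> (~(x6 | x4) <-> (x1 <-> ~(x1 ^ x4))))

1

x6 <-> x2 = 1 <-> 1 = 1
x2 -> (x6 <-> x2) = 1 -> 1 = 1
x2 -> x5 = 1 -> 1 = 1
(x2 -> x5) -> x5 = 1 -> 1 = 1
x6 -> ((x2 -> x5) -> x5) = 1 -> 1 = 1
(x2 -> (x6 <-> x2)) -> (x6 -> ((x2 -> x5) -> x5)) = 1 -> 1 = 1
x1 <-> x2 = 1 <-> 1 = 1
((x2 -> (x6 <-> x2)) -> (x6 -> ((x2 -> x5) -> x5))) -> (x1 <-> x2) = 1 -> 1 = 1
x1 | x4 = 1 | 1 = 1
~(x1 | x4) = ~1 = 0
~~(x1 | x4) = ~0 = 1
~~(x1 | x4) ^ x5 = 1 ^ 1 = 0
x6 | x4 = 1 | 1 = 1
~(x6 | x4) = ~1 = 0
x1 ^ x4 = 1 ^ 1 = 0
~(x1 ^ x4) = ~0 = 1
x1 <-> ~(x1 ^ x4) = 1 <-> 1 = 1
~(x6 | x4) <-> (x1 <-> ~(x1 ^ x4)) = 0 <-> 1 = 0
(~~(x1 | x4) ^ x5) -> (~(x6 | x4) <-> (x1 <-> ~(x1 ^ x4))) = 0 -> 0 = 1
(((x2 -> (x6 <-> x2)) -> (x6 -> ((x2 -> x5) -> x5))) -> (x1 <-> x2)) -> ((~~(x1 | x4) ^ x5) -> (~(x6 | x4) <-> (x1 <-> ~(x1 ^ x4)))) = 1 -> 1 = 1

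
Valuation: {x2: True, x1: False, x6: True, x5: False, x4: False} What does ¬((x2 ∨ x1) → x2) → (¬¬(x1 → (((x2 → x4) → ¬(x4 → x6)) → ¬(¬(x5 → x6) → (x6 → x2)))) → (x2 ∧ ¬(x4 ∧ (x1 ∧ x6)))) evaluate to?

Substituting x2=True, x1=False, x6=True, x5=False, x4=False:
x2 ∨ x1 = True ∨ False = True
(x2 ∨ x1) → x2 = True → True = True
¬((x2 ∨ x1) → x2) = ¬True = False
x2 → x4 = True → False = False
x4 → x6 = False → True = True
¬(x4 → x6) = ¬True = False
(x2 → x4) → ¬(x4 → x6) = False → False = True
x5 → x6 = False → True = True
¬(x5 → x6) = ¬True = False
x6 → x2 = True → True = True
¬(x5 → x6) → (x6 → x2) = False → True = True
¬(¬(x5 → x6) → (x6 → x2)) = ¬True = False
((x2 → x4) → ¬(x4 → x6)) → ¬(¬(x5 → x6) → (x6 → x2)) = True → False = False
x1 → (((x2 → x4) → ¬(x4 → x6)) → ¬(¬(x5 → x6) → (x6 → x2))) = False → False = True
¬(x1 → (((x2 → x4) → ¬(x4 → x6)) → ¬(¬(x5 → x6) → (x6 → x2)))) = ¬True = False
¬¬(x1 → (((x2 → x4) → ¬(x4 → x6)) → ¬(¬(x5 → x6) → (x6 → x2)))) = ¬False = True
x1 ∧ x6 = False ∧ True = False
x4 ∧ (x1 ∧ x6) = False ∧ False = False
¬(x4 ∧ (x1 ∧ x6)) = ¬False = True
x2 ∧ ¬(x4 ∧ (x1 ∧ x6)) = True ∧ True = True
¬¬(x1 → (((x2 → x4) → ¬(x4 → x6)) → ¬(¬(x5 → x6) → (x6 → x2)))) → (x2 ∧ ¬(x4 ∧ (x1 ∧ x6))) = True → True = True
¬((x2 ∨ x1) → x2) → (¬¬(x1 → (((x2 → x4) → ¬(x4 → x6)) → ¬(¬(x5 → x6) → (x6 → x2)))) → (x2 ∧ ¬(x4 ∧ (x1 ∧ x6)))) = False → True = True

True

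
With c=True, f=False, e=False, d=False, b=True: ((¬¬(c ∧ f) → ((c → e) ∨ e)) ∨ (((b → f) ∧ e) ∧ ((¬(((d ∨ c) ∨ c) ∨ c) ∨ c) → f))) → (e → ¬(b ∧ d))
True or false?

True

c ∧ f = True ∧ False = False
¬(c ∧ f) = ¬False = True
¬¬(c ∧ f) = ¬True = False
c → e = True → False = False
(c → e) ∨ e = False ∨ False = False
¬¬(c ∧ f) → ((c → e) ∨ e) = False → False = True
b → f = True → False = False
(b → f) ∧ e = False ∧ False = False
d ∨ c = False ∨ True = True
(d ∨ c) ∨ c = True ∨ True = True
((d ∨ c) ∨ c) ∨ c = True ∨ True = True
¬(((d ∨ c) ∨ c) ∨ c) = ¬True = False
¬(((d ∨ c) ∨ c) ∨ c) ∨ c = False ∨ True = True
(¬(((d ∨ c) ∨ c) ∨ c) ∨ c) → f = True → False = False
((b → f) ∧ e) ∧ ((¬(((d ∨ c) ∨ c) ∨ c) ∨ c) → f) = False ∧ False = False
(¬¬(c ∧ f) → ((c → e) ∨ e)) ∨ (((b → f) ∧ e) ∧ ((¬(((d ∨ c) ∨ c) ∨ c) ∨ c) → f)) = True ∨ False = True
b ∧ d = True ∧ False = False
¬(b ∧ d) = ¬False = True
e → ¬(b ∧ d) = False → True = True
((¬¬(c ∧ f) → ((c → e) ∨ e)) ∨ (((b → f) ∧ e) ∧ ((¬(((d ∨ c) ∨ c) ∨ c) ∨ c) → f))) → (e → ¬(b ∧ d)) = True → True = True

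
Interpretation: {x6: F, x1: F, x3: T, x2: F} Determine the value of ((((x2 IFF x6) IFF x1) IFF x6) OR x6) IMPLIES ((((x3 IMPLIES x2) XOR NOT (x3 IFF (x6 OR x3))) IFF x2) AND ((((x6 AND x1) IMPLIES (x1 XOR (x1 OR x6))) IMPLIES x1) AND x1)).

Substituting x6=F, x1=F, x3=T, x2=F:
x2 IFF x6 = F IFF F = T
(x2 IFF x6) IFF x1 = T IFF F = F
((x2 IFF x6) IFF x1) IFF x6 = F IFF F = T
(((x2 IFF x6) IFF x1) IFF x6) OR x6 = T OR F = T
x3 IMPLIES x2 = T IMPLIES F = F
x6 OR x3 = F OR T = T
x3 IFF (x6 OR x3) = T IFF T = T
NOT (x3 IFF (x6 OR x3)) = NOT T = F
(x3 IMPLIES x2) XOR NOT (x3 IFF (x6 OR x3)) = F XOR F = F
((x3 IMPLIES x2) XOR NOT (x3 IFF (x6 OR x3))) IFF x2 = F IFF F = T
x6 AND x1 = F AND F = F
x1 OR x6 = F OR F = F
x1 XOR (x1 OR x6) = F XOR F = F
(x6 AND x1) IMPLIES (x1 XOR (x1 OR x6)) = F IMPLIES F = T
((x6 AND x1) IMPLIES (x1 XOR (x1 OR x6))) IMPLIES x1 = T IMPLIES F = F
(((x6 AND x1) IMPLIES (x1 XOR (x1 OR x6))) IMPLIES x1) AND x1 = F AND F = F
(((x3 IMPLIES x2) XOR NOT (x3 IFF (x6 OR x3))) IFF x2) AND ((((x6 AND x1) IMPLIES (x1 XOR (x1 OR x6))) IMPLIES x1) AND x1) = T AND F = F
((((x2 IFF x6) IFF x1) IFF x6) OR x6) IMPLIES ((((x3 IMPLIES x2) XOR NOT (x3 IFF (x6 OR x3))) IFF x2) AND ((((x6 AND x1) IMPLIES (x1 XOR (x1 OR x6))) IMPLIES x1) AND x1)) = T IMPLIES F = F

F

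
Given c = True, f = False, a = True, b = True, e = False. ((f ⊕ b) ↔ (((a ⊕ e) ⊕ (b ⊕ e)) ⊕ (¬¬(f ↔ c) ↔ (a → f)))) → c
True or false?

Substituting c=True, f=False, a=True, b=True, e=False:
f ⊕ b = False ⊕ True = True
a ⊕ e = True ⊕ False = True
b ⊕ e = True ⊕ False = True
(a ⊕ e) ⊕ (b ⊕ e) = True ⊕ True = False
f ↔ c = False ↔ True = False
¬(f ↔ c) = ¬False = True
¬¬(f ↔ c) = ¬True = False
a → f = True → False = False
¬¬(f ↔ c) ↔ (a → f) = False ↔ False = True
((a ⊕ e) ⊕ (b ⊕ e)) ⊕ (¬¬(f ↔ c) ↔ (a → f)) = False ⊕ True = True
(f ⊕ b) ↔ (((a ⊕ e) ⊕ (b ⊕ e)) ⊕ (¬¬(f ↔ c) ↔ (a → f))) = True ↔ True = True
((f ⊕ b) ↔ (((a ⊕ e) ⊕ (b ⊕ e)) ⊕ (¬¬(f ↔ c) ↔ (a → f)))) → c = True → True = True

True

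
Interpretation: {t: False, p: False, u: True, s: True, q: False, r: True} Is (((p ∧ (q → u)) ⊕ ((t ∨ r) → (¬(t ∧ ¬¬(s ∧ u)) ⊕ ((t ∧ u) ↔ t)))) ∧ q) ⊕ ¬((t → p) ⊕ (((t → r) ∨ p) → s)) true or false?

Substituting t=False, p=False, u=True, s=True, q=False, r=True:
q → u = False → True = True
p ∧ (q → u) = False ∧ True = False
t ∨ r = False ∨ True = True
s ∧ u = True ∧ True = True
¬(s ∧ u) = ¬True = False
¬¬(s ∧ u) = ¬False = True
t ∧ ¬¬(s ∧ u) = False ∧ True = False
¬(t ∧ ¬¬(s ∧ u)) = ¬False = True
t ∧ u = False ∧ True = False
(t ∧ u) ↔ t = False ↔ False = True
¬(t ∧ ¬¬(s ∧ u)) ⊕ ((t ∧ u) ↔ t) = True ⊕ True = False
(t ∨ r) → (¬(t ∧ ¬¬(s ∧ u)) ⊕ ((t ∧ u) ↔ t)) = True → False = False
(p ∧ (q → u)) ⊕ ((t ∨ r) → (¬(t ∧ ¬¬(s ∧ u)) ⊕ ((t ∧ u) ↔ t))) = False ⊕ False = False
((p ∧ (q → u)) ⊕ ((t ∨ r) → (¬(t ∧ ¬¬(s ∧ u)) ⊕ ((t ∧ u) ↔ t)))) ∧ q = False ∧ False = False
t → p = False → False = True
t → r = False → True = True
(t → r) ∨ p = True ∨ False = True
((t → r) ∨ p) → s = True → True = True
(t → p) ⊕ (((t → r) ∨ p) → s) = True ⊕ True = False
¬((t → p) ⊕ (((t → r) ∨ p) → s)) = ¬False = True
(((p ∧ (q → u)) ⊕ ((t ∨ r) → (¬(t ∧ ¬¬(s ∧ u)) ⊕ ((t ∧ u) ↔ t)))) ∧ q) ⊕ ¬((t → p) ⊕ (((t → r) ∨ p) → s)) = False ⊕ True = True

True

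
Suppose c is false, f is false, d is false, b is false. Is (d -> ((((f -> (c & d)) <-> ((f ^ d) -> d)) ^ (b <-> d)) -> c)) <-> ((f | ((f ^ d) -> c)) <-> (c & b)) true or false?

Substituting c=False, f=False, d=False, b=False:
c & d = False & False = False
f -> (c & d) = False -> False = True
f ^ d = False ^ False = False
(f ^ d) -> d = False -> False = True
(f -> (c & d)) <-> ((f ^ d) -> d) = True <-> True = True
b <-> d = False <-> False = True
((f -> (c & d)) <-> ((f ^ d) -> d)) ^ (b <-> d) = True ^ True = False
(((f -> (c & d)) <-> ((f ^ d) -> d)) ^ (b <-> d)) -> c = False -> False = True
d -> ((((f -> (c & d)) <-> ((f ^ d) -> d)) ^ (b <-> d)) -> c) = False -> True = True
f ^ d = False ^ False = False
(f ^ d) -> c = False -> False = True
f | ((f ^ d) -> c) = False | True = True
c & b = False & False = False
(f | ((f ^ d) -> c)) <-> (c & b) = True <-> False = False
(d -> ((((f -> (c & d)) <-> ((f ^ d) -> d)) ^ (b <-> d)) -> c)) <-> ((f | ((f ^ d) -> c)) <-> (c & b)) = True <-> False = False

False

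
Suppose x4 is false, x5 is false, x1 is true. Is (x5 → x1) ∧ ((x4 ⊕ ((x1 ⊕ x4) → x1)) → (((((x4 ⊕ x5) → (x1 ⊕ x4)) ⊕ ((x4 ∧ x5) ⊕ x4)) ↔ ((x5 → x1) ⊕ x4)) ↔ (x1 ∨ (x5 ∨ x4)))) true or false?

True

x5 → x1 = False → True = True
x1 ⊕ x4 = True ⊕ False = True
(x1 ⊕ x4) → x1 = True → True = True
x4 ⊕ ((x1 ⊕ x4) → x1) = False ⊕ True = True
x4 ⊕ x5 = False ⊕ False = False
x1 ⊕ x4 = True ⊕ False = True
(x4 ⊕ x5) → (x1 ⊕ x4) = False → True = True
x4 ∧ x5 = False ∧ False = False
(x4 ∧ x5) ⊕ x4 = False ⊕ False = False
((x4 ⊕ x5) → (x1 ⊕ x4)) ⊕ ((x4 ∧ x5) ⊕ x4) = True ⊕ False = True
x5 → x1 = False → True = True
(x5 → x1) ⊕ x4 = True ⊕ False = True
(((x4 ⊕ x5) → (x1 ⊕ x4)) ⊕ ((x4 ∧ x5) ⊕ x4)) ↔ ((x5 → x1) ⊕ x4) = True ↔ True = True
x5 ∨ x4 = False ∨ False = False
x1 ∨ (x5 ∨ x4) = True ∨ False = True
((((x4 ⊕ x5) → (x1 ⊕ x4)) ⊕ ((x4 ∧ x5) ⊕ x4)) ↔ ((x5 → x1) ⊕ x4)) ↔ (x1 ∨ (x5 ∨ x4)) = True ↔ True = True
(x4 ⊕ ((x1 ⊕ x4) → x1)) → (((((x4 ⊕ x5) → (x1 ⊕ x4)) ⊕ ((x4 ∧ x5) ⊕ x4)) ↔ ((x5 → x1) ⊕ x4)) ↔ (x1 ∨ (x5 ∨ x4))) = True → True = True
(x5 → x1) ∧ ((x4 ⊕ ((x1 ⊕ x4) → x1)) → (((((x4 ⊕ x5) → (x1 ⊕ x4)) ⊕ ((x4 ∧ x5) ⊕ x4)) ↔ ((x5 → x1) ⊕ x4)) ↔ (x1 ∨ (x5 ∨ x4)))) = True ∧ True = True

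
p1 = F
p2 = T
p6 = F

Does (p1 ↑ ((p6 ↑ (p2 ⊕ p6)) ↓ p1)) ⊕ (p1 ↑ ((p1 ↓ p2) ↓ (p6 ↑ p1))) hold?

p2 ⊕ p6 = T ⊕ F = T
p6 ↑ (p2 ⊕ p6) = F ↑ T = T
(p6 ↑ (p2 ⊕ p6)) ↓ p1 = T ↓ F = F
p1 ↑ ((p6 ↑ (p2 ⊕ p6)) ↓ p1) = F ↑ F = T
p1 ↓ p2 = F ↓ T = F
p6 ↑ p1 = F ↑ F = T
(p1 ↓ p2) ↓ (p6 ↑ p1) = F ↓ T = F
p1 ↑ ((p1 ↓ p2) ↓ (p6 ↑ p1)) = F ↑ F = T
(p1 ↑ ((p6 ↑ (p2 ⊕ p6)) ↓ p1)) ⊕ (p1 ↑ ((p1 ↓ p2) ↓ (p6 ↑ p1))) = T ⊕ T = F

F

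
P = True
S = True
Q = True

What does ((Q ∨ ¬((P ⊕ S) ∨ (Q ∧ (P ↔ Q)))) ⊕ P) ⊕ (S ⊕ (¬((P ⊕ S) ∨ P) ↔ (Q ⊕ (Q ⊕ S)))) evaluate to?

True

Substituting P=True, S=True, Q=True:
P ⊕ S = True ⊕ True = False
P ↔ Q = True ↔ True = True
Q ∧ (P ↔ Q) = True ∧ True = True
(P ⊕ S) ∨ (Q ∧ (P ↔ Q)) = False ∨ True = True
¬((P ⊕ S) ∨ (Q ∧ (P ↔ Q))) = ¬True = False
Q ∨ ¬((P ⊕ S) ∨ (Q ∧ (P ↔ Q))) = True ∨ False = True
(Q ∨ ¬((P ⊕ S) ∨ (Q ∧ (P ↔ Q)))) ⊕ P = True ⊕ True = False
P ⊕ S = True ⊕ True = False
(P ⊕ S) ∨ P = False ∨ True = True
¬((P ⊕ S) ∨ P) = ¬True = False
Q ⊕ S = True ⊕ True = False
Q ⊕ (Q ⊕ S) = True ⊕ False = True
¬((P ⊕ S) ∨ P) ↔ (Q ⊕ (Q ⊕ S)) = False ↔ True = False
S ⊕ (¬((P ⊕ S) ∨ P) ↔ (Q ⊕ (Q ⊕ S))) = True ⊕ False = True
((Q ∨ ¬((P ⊕ S) ∨ (Q ∧ (P ↔ Q)))) ⊕ P) ⊕ (S ⊕ (¬((P ⊕ S) ∨ P) ↔ (Q ⊕ (Q ⊕ S)))) = False ⊕ True = True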